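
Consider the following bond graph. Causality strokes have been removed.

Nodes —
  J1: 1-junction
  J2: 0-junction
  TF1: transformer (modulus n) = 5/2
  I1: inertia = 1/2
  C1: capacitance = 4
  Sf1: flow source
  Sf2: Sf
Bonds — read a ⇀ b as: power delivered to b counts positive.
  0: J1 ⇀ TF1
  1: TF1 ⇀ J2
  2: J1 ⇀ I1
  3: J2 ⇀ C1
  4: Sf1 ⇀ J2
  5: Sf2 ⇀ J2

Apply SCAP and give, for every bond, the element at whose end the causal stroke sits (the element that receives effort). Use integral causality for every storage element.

bond 0 |J1
bond 1 |TF1
bond 2 |I1
bond 3 |J2
bond 4 |Sf1
bond 5 |Sf2

bond 4 |Sf1  (Sf1 (Sf) sets flow on bond)
bond 5 |Sf2  (Sf2: flow source, stroke at near end)
bond 2 |I1  (I1 integral (f out))
bond 0 |J1  (J1: bond 2 brought flow, rest push out)
bond 1 |TF1  (TF1 one-in-one-out from 0)
bond 3 |J2  (J2: last free bond brings effort in)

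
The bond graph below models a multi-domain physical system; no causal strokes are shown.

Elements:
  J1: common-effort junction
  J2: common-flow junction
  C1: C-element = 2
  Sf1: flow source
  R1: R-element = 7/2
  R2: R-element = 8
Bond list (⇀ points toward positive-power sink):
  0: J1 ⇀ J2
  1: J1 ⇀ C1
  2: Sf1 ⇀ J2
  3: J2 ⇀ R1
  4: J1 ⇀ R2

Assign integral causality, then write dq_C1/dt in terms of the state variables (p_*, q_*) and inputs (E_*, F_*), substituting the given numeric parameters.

dq_C1/dt = -F_Sf1 - q_C1/16

bond 2 stroke→Sf1  (Sf1 fixes flow; stroke at Sf1)
bond 0 stroke→J2  (J2: bond 2 brought flow, rest push out)
bond 3 stroke→J2  (common-f at J2 fixed by 2)
bond 1 stroke→J1  (C1 outputs effort q/C1)
bond 4 stroke→R2  (J1 effort already set via bond 1)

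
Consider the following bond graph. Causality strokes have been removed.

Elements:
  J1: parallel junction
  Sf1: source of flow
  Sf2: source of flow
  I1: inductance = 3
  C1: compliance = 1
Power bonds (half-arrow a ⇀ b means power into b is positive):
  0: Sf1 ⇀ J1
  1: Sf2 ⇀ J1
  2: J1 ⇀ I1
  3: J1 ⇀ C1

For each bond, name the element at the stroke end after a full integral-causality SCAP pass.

#0 →Sf1  (source Sf1 imposes f)
#1 →Sf2  (Sf2 fixes flow; stroke at Sf2)
#2 →I1  (I1 integral (f out))
#3 →J1  (J1 needs exactly one e-in)

bond 0 stroke→Sf1
bond 1 stroke→Sf2
bond 2 stroke→I1
bond 3 stroke→J1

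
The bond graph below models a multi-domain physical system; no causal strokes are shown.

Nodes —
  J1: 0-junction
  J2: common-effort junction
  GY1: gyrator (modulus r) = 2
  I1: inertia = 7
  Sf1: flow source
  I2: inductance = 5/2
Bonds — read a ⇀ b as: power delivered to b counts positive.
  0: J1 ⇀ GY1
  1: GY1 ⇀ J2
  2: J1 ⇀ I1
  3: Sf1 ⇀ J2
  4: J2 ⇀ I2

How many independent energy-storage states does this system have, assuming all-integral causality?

β3 →Sf1  (source Sf1 imposes f)
β2 →I1  (I1 integral (f out))
β0 →J1  (J1: last free bond brings effort in)
β1 →J2  (GY1: gyrator matches bond 0)
β4 →I2  (0-jn J2 has e-setter on 1)

2  (I1, I2 all integral)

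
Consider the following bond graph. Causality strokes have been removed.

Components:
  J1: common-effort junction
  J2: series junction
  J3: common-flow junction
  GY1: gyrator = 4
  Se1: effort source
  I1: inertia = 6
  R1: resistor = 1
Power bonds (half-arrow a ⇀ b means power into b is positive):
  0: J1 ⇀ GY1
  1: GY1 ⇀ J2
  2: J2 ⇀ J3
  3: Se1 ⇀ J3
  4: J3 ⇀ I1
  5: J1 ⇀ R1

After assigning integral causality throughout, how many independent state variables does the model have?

b3 |J3  (Se1: effort source, stroke at far end)
b4 |I1  (I1: I, integral causality)
b2 |J3  (J3 flow already set via bond 4)
b1 |J2  (1-jn J2 has f-setter on 2)
b0 |J1  (GY GY1: same side as bond 1)
b5 |R1  (common-e at J1 fixed by 0)

1  (I1 all integral)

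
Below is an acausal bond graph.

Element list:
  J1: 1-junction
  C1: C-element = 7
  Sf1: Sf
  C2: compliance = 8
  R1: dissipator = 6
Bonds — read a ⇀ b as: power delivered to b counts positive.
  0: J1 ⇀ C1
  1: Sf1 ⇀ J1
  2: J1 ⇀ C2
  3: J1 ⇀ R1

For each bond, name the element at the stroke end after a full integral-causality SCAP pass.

β1 →Sf1  (source Sf1 imposes f)
β0 →J1  (1-jn J1 has f-setter on 1)
β2 →J1  (J1: bond 1 brought flow, rest push out)
β3 →J1  (J1: bond 1 brought flow, rest push out)

#0 →J1
#1 →Sf1
#2 →J1
#3 →J1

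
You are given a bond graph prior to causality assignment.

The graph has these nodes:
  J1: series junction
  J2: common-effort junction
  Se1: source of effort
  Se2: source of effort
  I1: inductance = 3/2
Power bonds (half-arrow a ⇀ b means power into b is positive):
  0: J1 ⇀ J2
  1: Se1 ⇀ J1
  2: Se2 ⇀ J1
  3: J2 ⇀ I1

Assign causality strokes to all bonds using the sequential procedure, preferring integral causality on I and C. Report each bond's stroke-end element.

#0 stroke→J2
#1 stroke→J1
#2 stroke→J1
#3 stroke→I1

bond 1 stroke→J1  (Se1 (Se) sets effort on bond)
bond 2 stroke→J1  (Se2 (Se) sets effort on bond)
bond 0 stroke→J2  (only one flow-in slot at J1)
bond 3 stroke→I1  (0-jn J2 has e-setter on 0)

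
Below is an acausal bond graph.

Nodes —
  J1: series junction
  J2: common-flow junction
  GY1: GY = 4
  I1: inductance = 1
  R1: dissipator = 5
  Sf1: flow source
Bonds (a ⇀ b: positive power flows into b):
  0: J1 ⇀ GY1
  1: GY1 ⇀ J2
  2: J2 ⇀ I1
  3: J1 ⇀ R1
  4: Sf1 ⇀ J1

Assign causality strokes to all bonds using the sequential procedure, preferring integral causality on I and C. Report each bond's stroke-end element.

bond 0 stroke at J1
bond 1 stroke at J2
bond 2 stroke at I1
bond 3 stroke at J1
bond 4 stroke at Sf1

#4 stroke at Sf1  (source Sf1 imposes f)
#0 stroke at J1  (common-f at J1 fixed by 4)
#3 stroke at J1  (1-jn J1 has f-setter on 4)
#1 stroke at J2  (GY GY1: same side as bond 0)
#2 stroke at I1  (J2: last free bond brings flow in)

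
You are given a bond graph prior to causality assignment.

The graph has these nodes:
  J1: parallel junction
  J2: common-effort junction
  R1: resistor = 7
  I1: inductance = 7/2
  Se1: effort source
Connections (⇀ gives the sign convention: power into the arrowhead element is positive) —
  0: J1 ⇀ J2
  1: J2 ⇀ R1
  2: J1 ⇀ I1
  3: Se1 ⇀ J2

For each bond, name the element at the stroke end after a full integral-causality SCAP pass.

#3 |J2  (Se1 fixes effort; stroke away)
#0 |J1  (common-e at J2 fixed by 3)
#1 |R1  (J2 effort already set via bond 3)
#2 |I1  (0-jn J1 has e-setter on 0)

bond 0 →J1
bond 1 →R1
bond 2 →I1
bond 3 →J2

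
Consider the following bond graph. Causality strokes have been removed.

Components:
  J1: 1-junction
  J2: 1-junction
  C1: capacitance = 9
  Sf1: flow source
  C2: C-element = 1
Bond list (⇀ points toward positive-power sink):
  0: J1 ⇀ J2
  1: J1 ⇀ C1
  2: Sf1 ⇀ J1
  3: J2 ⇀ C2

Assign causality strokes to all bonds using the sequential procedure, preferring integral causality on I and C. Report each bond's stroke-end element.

β2 stroke at Sf1  (Sf1: flow source, stroke at near end)
β0 stroke at J1  (J1: bond 2 brought flow, rest push out)
β1 stroke at J1  (common-f at J1 fixed by 2)
β3 stroke at J2  (J2: bond 0 brought flow, rest push out)

b0 |J1
b1 |J1
b2 |Sf1
b3 |J2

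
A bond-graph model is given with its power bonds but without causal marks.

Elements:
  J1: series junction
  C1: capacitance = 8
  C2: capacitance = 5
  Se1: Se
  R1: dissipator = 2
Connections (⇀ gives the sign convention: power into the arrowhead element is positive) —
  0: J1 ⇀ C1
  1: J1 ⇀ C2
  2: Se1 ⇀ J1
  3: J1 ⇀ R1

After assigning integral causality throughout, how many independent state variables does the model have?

β2 stroke at J1  (Se1 fixes effort; stroke away)
β0 stroke at J1  (prefer integral on C1)
β1 stroke at J1  (C2 outputs effort q/C2)
β3 stroke at R1  (J1: last free bond brings flow in)

2  (C1, C2 all integral)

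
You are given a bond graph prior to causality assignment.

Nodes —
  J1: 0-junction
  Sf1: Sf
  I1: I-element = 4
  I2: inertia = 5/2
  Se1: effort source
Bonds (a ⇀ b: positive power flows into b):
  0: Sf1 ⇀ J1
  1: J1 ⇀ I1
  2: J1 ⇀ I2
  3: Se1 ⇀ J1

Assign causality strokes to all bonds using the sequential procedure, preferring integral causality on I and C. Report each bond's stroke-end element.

β0 →Sf1  (Sf1 (Sf) sets flow on bond)
β3 →J1  (Se1 fixes effort; stroke away)
β1 →I1  (common-e at J1 fixed by 3)
β2 →I2  (0-jn J1 has e-setter on 3)

bond 0 stroke at Sf1
bond 1 stroke at I1
bond 2 stroke at I2
bond 3 stroke at J1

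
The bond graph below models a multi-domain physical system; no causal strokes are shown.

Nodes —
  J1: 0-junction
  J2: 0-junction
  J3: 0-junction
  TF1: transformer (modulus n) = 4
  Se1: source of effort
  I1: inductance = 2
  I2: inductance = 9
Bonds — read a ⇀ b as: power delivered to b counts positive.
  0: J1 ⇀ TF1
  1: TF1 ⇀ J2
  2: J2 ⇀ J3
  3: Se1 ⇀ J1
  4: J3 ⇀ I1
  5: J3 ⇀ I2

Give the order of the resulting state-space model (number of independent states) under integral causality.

2  (I1, I2 all integral)

b3 stroke at J1  (Se1 (Se) sets effort on bond)
b0 stroke at TF1  (0-jn J1 has e-setter on 3)
b1 stroke at J2  (through TF1, causality passes straight; one stroke at TF1)
b2 stroke at J3  (J2 effort already set via bond 1)
b4 stroke at I1  (J3 effort already set via bond 2)
b5 stroke at I2  (J3 effort already set via bond 2)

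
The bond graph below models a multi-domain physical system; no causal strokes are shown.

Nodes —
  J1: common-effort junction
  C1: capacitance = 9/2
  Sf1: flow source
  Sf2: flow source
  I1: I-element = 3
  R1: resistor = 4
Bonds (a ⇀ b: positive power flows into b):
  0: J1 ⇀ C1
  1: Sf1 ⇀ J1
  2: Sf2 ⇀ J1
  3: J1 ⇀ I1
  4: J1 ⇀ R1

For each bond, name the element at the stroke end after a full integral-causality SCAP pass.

bond 0 →J1
bond 1 →Sf1
bond 2 →Sf2
bond 3 →I1
bond 4 →R1

b1 |Sf1  (Sf1 (Sf) sets flow on bond)
b2 |Sf2  (Sf2 fixes flow; stroke at Sf2)
b0 |J1  (C1 integral (e out))
b3 |I1  (common-e at J1 fixed by 0)
b4 |R1  (0-jn J1 has e-setter on 0)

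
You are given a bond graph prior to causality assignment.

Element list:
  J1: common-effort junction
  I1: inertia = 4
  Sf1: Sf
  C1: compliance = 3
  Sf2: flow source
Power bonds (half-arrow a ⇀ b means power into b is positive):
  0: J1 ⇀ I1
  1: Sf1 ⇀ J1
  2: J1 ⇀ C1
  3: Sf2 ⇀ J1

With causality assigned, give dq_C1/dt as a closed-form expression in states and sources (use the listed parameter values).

dq_C1/dt = F_Sf1 + F_Sf2 - p_I1/4

b1 →Sf1  (Sf1 fixes flow; stroke at Sf1)
b3 →Sf2  (source Sf2 imposes f)
b0 →I1  (I1 outputs flow p/I1)
b2 →J1  (closing 0-jn rule on J1)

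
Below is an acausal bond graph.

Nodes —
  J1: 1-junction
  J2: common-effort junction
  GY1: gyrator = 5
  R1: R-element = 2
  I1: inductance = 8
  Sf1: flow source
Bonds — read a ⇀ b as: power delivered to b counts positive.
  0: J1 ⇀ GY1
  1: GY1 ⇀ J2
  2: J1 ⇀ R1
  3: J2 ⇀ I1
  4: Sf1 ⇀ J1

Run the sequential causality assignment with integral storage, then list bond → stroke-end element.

β4 stroke→Sf1  (Sf1: flow source, stroke at near end)
β0 stroke→J1  (common-f at J1 fixed by 4)
β2 stroke→J1  (common-f at J1 fixed by 4)
β1 stroke→J2  (GY1 both-in/both-out from 0)
β3 stroke→I1  (0-jn J2 has e-setter on 1)

bond 0 stroke at J1
bond 1 stroke at J2
bond 2 stroke at J1
bond 3 stroke at I1
bond 4 stroke at Sf1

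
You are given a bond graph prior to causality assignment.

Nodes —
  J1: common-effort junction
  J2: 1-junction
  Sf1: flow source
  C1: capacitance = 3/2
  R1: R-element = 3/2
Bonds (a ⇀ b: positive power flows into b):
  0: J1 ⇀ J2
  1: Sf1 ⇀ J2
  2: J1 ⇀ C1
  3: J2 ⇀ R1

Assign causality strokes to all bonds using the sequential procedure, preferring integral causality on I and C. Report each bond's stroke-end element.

b1 stroke→Sf1  (Sf1: flow source, stroke at near end)
b0 stroke→J2  (common-f at J2 fixed by 1)
b3 stroke→J2  (J2 flow already set via bond 1)
b2 stroke→J1  (J1: last free bond brings effort in)

#0 →J2
#1 →Sf1
#2 →J1
#3 →J2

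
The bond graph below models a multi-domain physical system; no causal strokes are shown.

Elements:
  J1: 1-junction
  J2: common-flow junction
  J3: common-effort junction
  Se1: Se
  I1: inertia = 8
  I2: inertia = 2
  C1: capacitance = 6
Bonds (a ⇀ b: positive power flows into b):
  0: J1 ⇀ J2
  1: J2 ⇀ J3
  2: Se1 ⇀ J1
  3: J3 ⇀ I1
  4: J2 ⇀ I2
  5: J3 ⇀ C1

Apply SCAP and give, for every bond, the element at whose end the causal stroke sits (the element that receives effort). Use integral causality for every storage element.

bond 2 |J1  (Se1: effort source, stroke at far end)
bond 0 |J2  (only one flow-in slot at J1)
bond 3 |I1  (I1 outputs flow p/I1)
bond 4 |I2  (prefer integral on I2)
bond 1 |J2  (J2 flow already set via bond 4)
bond 5 |J3  (only one effort-in slot at J3)

b0 |J2
b1 |J2
b2 |J1
b3 |I1
b4 |I2
b5 |J3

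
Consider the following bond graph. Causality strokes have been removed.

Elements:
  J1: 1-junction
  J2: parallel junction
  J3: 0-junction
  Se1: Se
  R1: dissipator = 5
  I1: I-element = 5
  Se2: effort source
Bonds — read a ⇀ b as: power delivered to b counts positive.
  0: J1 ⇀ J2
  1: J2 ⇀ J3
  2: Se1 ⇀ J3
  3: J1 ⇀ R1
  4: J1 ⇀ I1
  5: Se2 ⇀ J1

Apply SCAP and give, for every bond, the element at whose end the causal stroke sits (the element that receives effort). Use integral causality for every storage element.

b0 stroke→J1
b1 stroke→J2
b2 stroke→J3
b3 stroke→J1
b4 stroke→I1
b5 stroke→J1

b2 |J3  (Se1 (Se) sets effort on bond)
b5 |J1  (Se2 (Se) sets effort on bond)
b1 |J2  (J3 effort already set via bond 2)
b0 |J1  (J2 effort already set via bond 1)
b4 |I1  (prefer integral on I1)
b3 |J1  (J1: bond 4 brought flow, rest push out)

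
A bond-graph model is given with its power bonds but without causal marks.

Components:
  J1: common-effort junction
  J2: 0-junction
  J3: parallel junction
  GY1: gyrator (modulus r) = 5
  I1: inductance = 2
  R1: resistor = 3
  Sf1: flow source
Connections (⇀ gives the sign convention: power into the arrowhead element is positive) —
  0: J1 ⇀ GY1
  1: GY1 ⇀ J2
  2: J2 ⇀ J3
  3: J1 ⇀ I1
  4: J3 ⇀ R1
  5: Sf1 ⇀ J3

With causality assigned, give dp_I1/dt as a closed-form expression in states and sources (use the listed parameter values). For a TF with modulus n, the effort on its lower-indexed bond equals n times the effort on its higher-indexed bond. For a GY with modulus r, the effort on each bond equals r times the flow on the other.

dp_I1/dt = -5*F_Sf1 - 25*p_I1/6

β5 stroke at Sf1  (Sf1 fixes flow; stroke at Sf1)
β3 stroke at I1  (prefer integral on I1)
β0 stroke at J1  (J1 needs exactly one e-in)
β1 stroke at J2  (GY1 both-in/both-out from 0)
β2 stroke at J3  (J2 effort already set via bond 1)
β4 stroke at R1  (J3: bond 2 brought effort, rest push out)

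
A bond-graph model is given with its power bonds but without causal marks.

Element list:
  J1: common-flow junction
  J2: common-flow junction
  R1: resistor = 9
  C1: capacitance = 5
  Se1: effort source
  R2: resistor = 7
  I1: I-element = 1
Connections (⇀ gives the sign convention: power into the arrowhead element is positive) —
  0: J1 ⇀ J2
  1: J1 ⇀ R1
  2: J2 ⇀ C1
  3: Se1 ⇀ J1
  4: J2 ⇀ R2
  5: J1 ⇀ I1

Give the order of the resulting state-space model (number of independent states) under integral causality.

β3 →J1  (Se1 (Se) sets effort on bond)
β2 →J2  (C1 outputs effort q/C1)
β5 →I1  (I1 outputs flow p/I1)
β0 →J1  (1-jn J1 has f-setter on 5)
β1 →J1  (J1: bond 5 brought flow, rest push out)
β4 →J2  (1-jn J2 has f-setter on 0)

2  (C1, I1 all integral)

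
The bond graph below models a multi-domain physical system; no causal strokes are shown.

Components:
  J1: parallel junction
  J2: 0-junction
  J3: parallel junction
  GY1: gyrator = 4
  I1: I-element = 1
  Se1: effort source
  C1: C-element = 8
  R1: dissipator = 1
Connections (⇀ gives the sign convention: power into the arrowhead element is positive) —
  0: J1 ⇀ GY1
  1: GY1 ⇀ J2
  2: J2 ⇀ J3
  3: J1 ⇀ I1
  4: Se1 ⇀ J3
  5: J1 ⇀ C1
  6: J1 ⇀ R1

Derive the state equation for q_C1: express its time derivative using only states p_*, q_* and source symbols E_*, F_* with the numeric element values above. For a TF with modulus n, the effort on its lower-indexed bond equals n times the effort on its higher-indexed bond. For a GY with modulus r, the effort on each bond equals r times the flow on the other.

β4 stroke at J3  (source Se1 imposes e)
β2 stroke at J2  (J3: bond 4 brought effort, rest push out)
β1 stroke at GY1  (J2: bond 2 brought effort, rest push out)
β0 stroke at GY1  (GY1: gyrator matches bond 1)
β3 stroke at I1  (prefer integral on I1)
β5 stroke at J1  (C1 outputs effort q/C1)
β6 stroke at R1  (J1 effort already set via bond 5)

dq_C1/dt = -E_Se1/4 - p_I1 - q_C1/8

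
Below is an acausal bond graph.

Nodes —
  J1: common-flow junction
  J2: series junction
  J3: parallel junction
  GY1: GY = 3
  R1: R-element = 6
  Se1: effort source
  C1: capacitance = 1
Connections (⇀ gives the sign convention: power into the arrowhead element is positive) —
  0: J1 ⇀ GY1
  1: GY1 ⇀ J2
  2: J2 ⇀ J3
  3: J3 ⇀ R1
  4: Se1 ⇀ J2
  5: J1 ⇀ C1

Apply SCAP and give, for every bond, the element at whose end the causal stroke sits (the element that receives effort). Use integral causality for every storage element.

bond 4 →J2  (Se1 (Se) sets effort on bond)
bond 5 →J1  (prefer integral on C1)
bond 0 →GY1  (J1: last free bond brings flow in)
bond 1 →GY1  (GY GY1: same side as bond 0)
bond 2 →J2  (J2 flow already set via bond 1)
bond 3 →J3  (closing 0-jn rule on J3)

#0 →GY1
#1 →GY1
#2 →J2
#3 →J3
#4 →J2
#5 →J1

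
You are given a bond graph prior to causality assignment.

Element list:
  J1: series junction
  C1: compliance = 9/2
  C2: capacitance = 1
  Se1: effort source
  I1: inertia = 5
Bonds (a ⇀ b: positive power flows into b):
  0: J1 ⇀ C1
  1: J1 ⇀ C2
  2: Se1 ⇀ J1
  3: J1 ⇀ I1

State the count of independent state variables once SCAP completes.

b2 stroke→J1  (Se1 (Se) sets effort on bond)
b0 stroke→J1  (C1: C, integral causality)
b1 stroke→J1  (C2 integral (e out))
b3 stroke→I1  (J1: last free bond brings flow in)

3  (C1, C2, I1 all integral)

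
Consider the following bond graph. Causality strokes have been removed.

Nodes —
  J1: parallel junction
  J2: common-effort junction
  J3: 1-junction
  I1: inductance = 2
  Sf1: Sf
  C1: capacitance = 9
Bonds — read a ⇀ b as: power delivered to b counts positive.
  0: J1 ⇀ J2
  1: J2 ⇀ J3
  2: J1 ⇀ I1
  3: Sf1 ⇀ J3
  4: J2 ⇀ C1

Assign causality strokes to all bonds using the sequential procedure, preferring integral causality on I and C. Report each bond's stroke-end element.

b0 |J1
b1 |J3
b2 |I1
b3 |Sf1
b4 |J2

#3 stroke→Sf1  (Sf1 fixes flow; stroke at Sf1)
#1 stroke→J3  (common-f at J3 fixed by 3)
#2 stroke→I1  (I1 outputs flow p/I1)
#0 stroke→J1  (J1: last free bond brings effort in)
#4 stroke→J2  (J2: last free bond brings effort in)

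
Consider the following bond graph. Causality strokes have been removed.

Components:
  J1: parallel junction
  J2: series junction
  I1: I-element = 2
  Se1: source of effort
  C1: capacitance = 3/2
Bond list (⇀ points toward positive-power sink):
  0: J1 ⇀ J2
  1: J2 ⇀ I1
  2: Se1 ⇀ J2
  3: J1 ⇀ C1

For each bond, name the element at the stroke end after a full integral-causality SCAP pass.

#2 |J2  (Se1 fixes effort; stroke away)
#1 |I1  (I1 outputs flow p/I1)
#0 |J2  (common-f at J2 fixed by 1)
#3 |J1  (only one effort-in slot at J1)

b0 |J2
b1 |I1
b2 |J2
b3 |J1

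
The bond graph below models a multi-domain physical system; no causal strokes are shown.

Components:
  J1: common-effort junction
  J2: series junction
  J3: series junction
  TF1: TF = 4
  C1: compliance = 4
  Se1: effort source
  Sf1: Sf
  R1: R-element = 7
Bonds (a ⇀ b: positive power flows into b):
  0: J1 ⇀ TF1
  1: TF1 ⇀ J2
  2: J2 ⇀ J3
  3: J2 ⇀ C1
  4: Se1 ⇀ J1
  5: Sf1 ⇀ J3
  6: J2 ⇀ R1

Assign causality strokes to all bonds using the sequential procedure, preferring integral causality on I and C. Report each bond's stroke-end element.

#0 →TF1
#1 →J2
#2 →J3
#3 →J2
#4 →J1
#5 →Sf1
#6 →J2

bond 4 →J1  (Se1 (Se) sets effort on bond)
bond 5 →Sf1  (Sf1 (Sf) sets flow on bond)
bond 0 →TF1  (J1 effort already set via bond 4)
bond 2 →J3  (1-jn J3 has f-setter on 5)
bond 1 →J2  (TF1 one-in-one-out from 0)
bond 3 →J2  (J2: bond 2 brought flow, rest push out)
bond 6 →J2  (common-f at J2 fixed by 2)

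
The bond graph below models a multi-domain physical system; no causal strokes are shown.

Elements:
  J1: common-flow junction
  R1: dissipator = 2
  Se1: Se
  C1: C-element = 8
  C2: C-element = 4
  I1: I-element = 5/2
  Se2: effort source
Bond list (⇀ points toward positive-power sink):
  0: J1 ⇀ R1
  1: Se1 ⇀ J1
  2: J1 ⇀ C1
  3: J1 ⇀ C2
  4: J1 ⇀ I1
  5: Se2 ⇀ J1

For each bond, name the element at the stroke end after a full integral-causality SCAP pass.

#0 |J1
#1 |J1
#2 |J1
#3 |J1
#4 |I1
#5 |J1

bond 1 stroke at J1  (Se1 (Se) sets effort on bond)
bond 5 stroke at J1  (Se2 fixes effort; stroke away)
bond 2 stroke at J1  (C1: C, integral causality)
bond 3 stroke at J1  (prefer integral on C2)
bond 4 stroke at I1  (I1 outputs flow p/I1)
bond 0 stroke at J1  (common-f at J1 fixed by 4)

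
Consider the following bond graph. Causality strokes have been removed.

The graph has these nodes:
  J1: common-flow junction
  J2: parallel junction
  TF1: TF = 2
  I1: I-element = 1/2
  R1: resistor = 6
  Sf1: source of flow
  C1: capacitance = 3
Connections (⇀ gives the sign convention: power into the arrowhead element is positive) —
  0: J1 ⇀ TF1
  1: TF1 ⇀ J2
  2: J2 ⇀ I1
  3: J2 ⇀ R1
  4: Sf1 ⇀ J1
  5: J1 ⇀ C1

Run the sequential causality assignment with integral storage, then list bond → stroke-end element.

#4 →Sf1  (Sf1 (Sf) sets flow on bond)
#0 →J1  (common-f at J1 fixed by 4)
#5 →J1  (1-jn J1 has f-setter on 4)
#1 →TF1  (TF1: transformer flips bond 0)
#2 →I1  (I1: I, integral causality)
#3 →J2  (closing 0-jn rule on J2)

β0 stroke→J1
β1 stroke→TF1
β2 stroke→I1
β3 stroke→J2
β4 stroke→Sf1
β5 stroke→J1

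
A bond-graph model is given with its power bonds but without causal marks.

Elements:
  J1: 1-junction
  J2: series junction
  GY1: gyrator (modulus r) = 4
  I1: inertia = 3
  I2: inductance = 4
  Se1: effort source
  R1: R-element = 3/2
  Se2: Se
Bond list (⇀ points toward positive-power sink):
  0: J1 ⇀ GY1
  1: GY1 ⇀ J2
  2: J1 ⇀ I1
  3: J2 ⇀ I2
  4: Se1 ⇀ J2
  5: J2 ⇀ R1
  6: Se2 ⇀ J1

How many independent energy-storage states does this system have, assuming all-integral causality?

#4 |J2  (source Se1 imposes e)
#6 |J1  (source Se2 imposes e)
#2 |I1  (I1 outputs flow p/I1)
#0 |J1  (1-jn J1 has f-setter on 2)
#1 |J2  (through GY1, causality inverts; strokes same side of GY1)
#3 |I2  (I2 integral (f out))
#5 |J2  (J2: bond 3 brought flow, rest push out)

2  (I1, I2 all integral)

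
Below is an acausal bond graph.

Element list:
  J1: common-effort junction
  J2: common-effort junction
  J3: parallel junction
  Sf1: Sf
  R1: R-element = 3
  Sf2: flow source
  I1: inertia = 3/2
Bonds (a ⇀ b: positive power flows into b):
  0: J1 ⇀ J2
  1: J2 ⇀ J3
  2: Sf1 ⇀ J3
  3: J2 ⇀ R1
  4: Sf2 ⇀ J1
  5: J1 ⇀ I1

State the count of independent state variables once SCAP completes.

b2 →Sf1  (source Sf1 imposes f)
b4 →Sf2  (Sf2: flow source, stroke at near end)
b1 →J3  (closing 0-jn rule on J3)
b5 →I1  (I1 outputs flow p/I1)
b0 →J1  (J1: last free bond brings effort in)
b3 →J2  (J2 needs exactly one e-in)

1  (I1 all integral)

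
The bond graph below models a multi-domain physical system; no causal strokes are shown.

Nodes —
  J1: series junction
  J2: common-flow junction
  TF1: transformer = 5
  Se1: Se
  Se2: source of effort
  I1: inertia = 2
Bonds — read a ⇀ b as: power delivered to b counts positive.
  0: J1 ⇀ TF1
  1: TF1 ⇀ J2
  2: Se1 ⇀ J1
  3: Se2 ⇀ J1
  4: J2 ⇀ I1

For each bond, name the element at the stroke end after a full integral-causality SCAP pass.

#2 stroke at J1  (Se1 (Se) sets effort on bond)
#3 stroke at J1  (source Se2 imposes e)
#0 stroke at TF1  (only one flow-in slot at J1)
#1 stroke at J2  (TF1 one-in-one-out from 0)
#4 stroke at I1  (closing 1-jn rule on J2)

#0 stroke at TF1
#1 stroke at J2
#2 stroke at J1
#3 stroke at J1
#4 stroke at I1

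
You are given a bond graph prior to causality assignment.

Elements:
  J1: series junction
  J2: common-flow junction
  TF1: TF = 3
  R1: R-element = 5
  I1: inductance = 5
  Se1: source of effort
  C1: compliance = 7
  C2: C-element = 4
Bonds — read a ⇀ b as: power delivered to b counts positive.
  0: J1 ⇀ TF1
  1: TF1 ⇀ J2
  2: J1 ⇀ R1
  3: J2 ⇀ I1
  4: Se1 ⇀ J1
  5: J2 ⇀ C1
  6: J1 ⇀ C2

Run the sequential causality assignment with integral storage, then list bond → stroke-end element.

b4 →J1  (Se1 (Se) sets effort on bond)
b3 →I1  (I1 outputs flow p/I1)
b1 →J2  (1-jn J2 has f-setter on 3)
b5 →J2  (1-jn J2 has f-setter on 3)
b0 →TF1  (TF1: transformer flips bond 1)
b2 →J1  (J1: bond 0 brought flow, rest push out)
b6 →J1  (J1: bond 0 brought flow, rest push out)

β0 stroke at TF1
β1 stroke at J2
β2 stroke at J1
β3 stroke at I1
β4 stroke at J1
β5 stroke at J2
β6 stroke at J1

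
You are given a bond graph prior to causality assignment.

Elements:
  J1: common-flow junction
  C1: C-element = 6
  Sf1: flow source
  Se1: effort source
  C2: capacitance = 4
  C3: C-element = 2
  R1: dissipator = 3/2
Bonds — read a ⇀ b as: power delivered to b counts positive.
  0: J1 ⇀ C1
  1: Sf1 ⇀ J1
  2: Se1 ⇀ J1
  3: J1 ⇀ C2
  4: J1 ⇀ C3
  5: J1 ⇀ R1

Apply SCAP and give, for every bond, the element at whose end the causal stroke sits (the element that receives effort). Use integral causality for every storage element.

bond 0 stroke→J1
bond 1 stroke→Sf1
bond 2 stroke→J1
bond 3 stroke→J1
bond 4 stroke→J1
bond 5 stroke→J1

#1 →Sf1  (Sf1 fixes flow; stroke at Sf1)
#2 →J1  (source Se1 imposes e)
#0 →J1  (J1: bond 1 brought flow, rest push out)
#3 →J1  (1-jn J1 has f-setter on 1)
#4 →J1  (1-jn J1 has f-setter on 1)
#5 →J1  (1-jn J1 has f-setter on 1)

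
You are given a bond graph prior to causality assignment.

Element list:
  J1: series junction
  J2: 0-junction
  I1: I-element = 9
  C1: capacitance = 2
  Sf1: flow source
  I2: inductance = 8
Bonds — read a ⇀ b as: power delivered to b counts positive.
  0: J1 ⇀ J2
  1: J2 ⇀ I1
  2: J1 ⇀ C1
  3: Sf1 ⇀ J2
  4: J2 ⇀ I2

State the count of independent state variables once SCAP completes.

3  (C1, I1, I2 all integral)

b3 stroke at Sf1  (Sf1 (Sf) sets flow on bond)
b1 stroke at I1  (I1 outputs flow p/I1)
b2 stroke at J1  (C1 outputs effort q/C1)
b0 stroke at J2  (closing 1-jn rule on J1)
b4 stroke at I2  (common-e at J2 fixed by 0)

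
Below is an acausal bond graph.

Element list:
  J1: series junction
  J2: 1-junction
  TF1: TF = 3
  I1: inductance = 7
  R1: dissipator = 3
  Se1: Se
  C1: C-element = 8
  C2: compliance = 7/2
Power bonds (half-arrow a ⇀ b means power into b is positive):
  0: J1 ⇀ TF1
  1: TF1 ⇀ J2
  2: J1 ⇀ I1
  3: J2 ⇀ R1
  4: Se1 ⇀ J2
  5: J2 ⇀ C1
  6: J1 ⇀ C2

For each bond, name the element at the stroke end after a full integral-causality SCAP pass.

bond 0 stroke at J1
bond 1 stroke at TF1
bond 2 stroke at I1
bond 3 stroke at J2
bond 4 stroke at J2
bond 5 stroke at J2
bond 6 stroke at J1

#4 stroke→J2  (source Se1 imposes e)
#2 stroke→I1  (I1 outputs flow p/I1)
#0 stroke→J1  (J1 flow already set via bond 2)
#6 stroke→J1  (J1: bond 2 brought flow, rest push out)
#1 stroke→TF1  (TF TF1: opposite of bond 0)
#3 stroke→J2  (J2: bond 1 brought flow, rest push out)
#5 stroke→J2  (common-f at J2 fixed by 1)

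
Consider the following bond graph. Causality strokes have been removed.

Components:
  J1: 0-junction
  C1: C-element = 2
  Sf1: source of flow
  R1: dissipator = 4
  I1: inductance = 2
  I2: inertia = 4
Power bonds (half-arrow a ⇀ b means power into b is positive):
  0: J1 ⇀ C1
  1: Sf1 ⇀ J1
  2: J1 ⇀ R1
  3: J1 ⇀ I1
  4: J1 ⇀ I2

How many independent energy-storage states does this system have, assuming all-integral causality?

3  (C1, I1, I2 all integral)

bond 1 stroke at Sf1  (Sf1 fixes flow; stroke at Sf1)
bond 0 stroke at J1  (C1: C, integral causality)
bond 2 stroke at R1  (J1: bond 0 brought effort, rest push out)
bond 3 stroke at I1  (J1 effort already set via bond 0)
bond 4 stroke at I2  (common-e at J1 fixed by 0)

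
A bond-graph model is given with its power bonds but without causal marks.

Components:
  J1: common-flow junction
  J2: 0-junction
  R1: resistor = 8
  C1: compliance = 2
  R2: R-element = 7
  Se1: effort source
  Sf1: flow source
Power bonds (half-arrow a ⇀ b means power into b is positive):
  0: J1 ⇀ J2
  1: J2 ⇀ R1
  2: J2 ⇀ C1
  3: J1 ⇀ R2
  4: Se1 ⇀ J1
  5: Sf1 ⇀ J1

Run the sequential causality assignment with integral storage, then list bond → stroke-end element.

b0 stroke→J1
b1 stroke→R1
b2 stroke→J2
b3 stroke→J1
b4 stroke→J1
b5 stroke→Sf1

b4 stroke→J1  (Se1 (Se) sets effort on bond)
b5 stroke→Sf1  (Sf1 (Sf) sets flow on bond)
b0 stroke→J1  (1-jn J1 has f-setter on 5)
b3 stroke→J1  (common-f at J1 fixed by 5)
b2 stroke→J2  (C1: C, integral causality)
b1 stroke→R1  (common-e at J2 fixed by 2)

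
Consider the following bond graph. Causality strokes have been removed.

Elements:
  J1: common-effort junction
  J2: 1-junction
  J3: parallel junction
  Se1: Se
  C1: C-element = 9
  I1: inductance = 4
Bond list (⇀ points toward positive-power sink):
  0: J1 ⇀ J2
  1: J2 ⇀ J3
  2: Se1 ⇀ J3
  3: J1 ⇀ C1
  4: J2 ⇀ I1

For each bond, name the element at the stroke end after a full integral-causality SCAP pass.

bond 0 |J2
bond 1 |J2
bond 2 |J3
bond 3 |J1
bond 4 |I1

#2 stroke→J3  (source Se1 imposes e)
#1 stroke→J2  (J3: bond 2 brought effort, rest push out)
#3 stroke→J1  (C1: C, integral causality)
#0 stroke→J2  (J1: bond 3 brought effort, rest push out)
#4 stroke→I1  (closing 1-jn rule on J2)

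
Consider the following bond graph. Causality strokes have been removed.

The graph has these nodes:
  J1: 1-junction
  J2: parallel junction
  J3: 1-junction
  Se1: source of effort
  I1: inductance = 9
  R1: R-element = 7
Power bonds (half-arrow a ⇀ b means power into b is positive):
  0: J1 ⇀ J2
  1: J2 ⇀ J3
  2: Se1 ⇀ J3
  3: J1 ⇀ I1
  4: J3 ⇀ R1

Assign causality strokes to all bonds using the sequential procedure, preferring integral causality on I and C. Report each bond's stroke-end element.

β0 →J1
β1 →J2
β2 →J3
β3 →I1
β4 →J3

#2 →J3  (Se1 fixes effort; stroke away)
#3 →I1  (I1 outputs flow p/I1)
#0 →J1  (1-jn J1 has f-setter on 3)
#1 →J2  (J2: last free bond brings effort in)
#4 →J3  (J3 flow already set via bond 1)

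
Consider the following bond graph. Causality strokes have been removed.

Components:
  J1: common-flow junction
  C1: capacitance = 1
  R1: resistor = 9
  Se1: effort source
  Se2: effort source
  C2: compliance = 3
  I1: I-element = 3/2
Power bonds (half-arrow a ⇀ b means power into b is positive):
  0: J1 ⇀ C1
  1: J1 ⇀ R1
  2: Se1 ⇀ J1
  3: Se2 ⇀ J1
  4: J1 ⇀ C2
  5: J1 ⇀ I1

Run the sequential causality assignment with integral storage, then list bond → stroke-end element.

b2 |J1  (Se1 (Se) sets effort on bond)
b3 |J1  (Se2 fixes effort; stroke away)
b0 |J1  (prefer integral on C1)
b4 |J1  (C2 outputs effort q/C2)
b5 |I1  (I1 outputs flow p/I1)
b1 |J1  (1-jn J1 has f-setter on 5)

#0 stroke at J1
#1 stroke at J1
#2 stroke at J1
#3 stroke at J1
#4 stroke at J1
#5 stroke at I1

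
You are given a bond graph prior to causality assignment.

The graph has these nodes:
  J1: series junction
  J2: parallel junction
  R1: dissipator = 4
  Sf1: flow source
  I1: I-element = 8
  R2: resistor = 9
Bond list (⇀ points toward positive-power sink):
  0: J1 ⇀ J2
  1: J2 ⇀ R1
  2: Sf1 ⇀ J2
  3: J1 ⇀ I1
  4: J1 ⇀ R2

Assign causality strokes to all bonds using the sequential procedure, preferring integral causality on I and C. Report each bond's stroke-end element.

#0 →J1
#1 →J2
#2 →Sf1
#3 →I1
#4 →J1

b2 →Sf1  (Sf1 (Sf) sets flow on bond)
b3 →I1  (I1 outputs flow p/I1)
b0 →J1  (1-jn J1 has f-setter on 3)
b4 →J1  (J1: bond 3 brought flow, rest push out)
b1 →J2  (closing 0-jn rule on J2)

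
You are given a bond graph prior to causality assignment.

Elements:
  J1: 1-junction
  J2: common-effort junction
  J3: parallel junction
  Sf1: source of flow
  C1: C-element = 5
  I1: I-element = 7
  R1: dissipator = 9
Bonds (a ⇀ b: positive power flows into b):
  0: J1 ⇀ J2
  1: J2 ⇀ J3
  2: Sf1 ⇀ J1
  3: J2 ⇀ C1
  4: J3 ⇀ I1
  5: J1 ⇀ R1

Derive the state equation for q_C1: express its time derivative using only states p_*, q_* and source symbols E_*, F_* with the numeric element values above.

#2 stroke→Sf1  (Sf1: flow source, stroke at near end)
#0 stroke→J1  (common-f at J1 fixed by 2)
#5 stroke→J1  (J1 flow already set via bond 2)
#3 stroke→J2  (C1 outputs effort q/C1)
#1 stroke→J3  (common-e at J2 fixed by 3)
#4 stroke→I1  (common-e at J3 fixed by 1)

dq_C1/dt = F_Sf1 - p_I1/7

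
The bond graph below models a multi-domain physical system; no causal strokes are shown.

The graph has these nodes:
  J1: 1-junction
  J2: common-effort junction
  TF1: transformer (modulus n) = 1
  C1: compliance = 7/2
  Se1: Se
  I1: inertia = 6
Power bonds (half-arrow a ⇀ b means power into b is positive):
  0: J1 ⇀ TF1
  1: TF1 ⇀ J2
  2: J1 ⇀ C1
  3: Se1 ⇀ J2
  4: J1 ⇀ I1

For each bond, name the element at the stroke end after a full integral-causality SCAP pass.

b3 stroke at J2  (Se1 (Se) sets effort on bond)
b1 stroke at TF1  (0-jn J2 has e-setter on 3)
b0 stroke at J1  (through TF1, causality passes straight; one stroke at TF1)
b2 stroke at J1  (C1 integral (e out))
b4 stroke at I1  (J1: last free bond brings flow in)

b0 →J1
b1 →TF1
b2 →J1
b3 →J2
b4 →I1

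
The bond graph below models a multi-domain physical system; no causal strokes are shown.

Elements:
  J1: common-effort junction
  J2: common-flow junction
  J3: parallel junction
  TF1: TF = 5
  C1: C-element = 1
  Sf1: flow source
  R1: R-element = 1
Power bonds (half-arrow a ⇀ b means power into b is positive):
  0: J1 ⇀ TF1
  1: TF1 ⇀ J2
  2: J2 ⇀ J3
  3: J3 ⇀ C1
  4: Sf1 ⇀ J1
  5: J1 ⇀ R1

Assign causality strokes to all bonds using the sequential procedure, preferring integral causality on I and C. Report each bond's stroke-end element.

bond 4 →Sf1  (source Sf1 imposes f)
bond 3 →J3  (prefer integral on C1)
bond 2 →J2  (J3: bond 3 brought effort, rest push out)
bond 1 →TF1  (J2: last free bond brings flow in)
bond 0 →J1  (TF1 one-in-one-out from 1)
bond 5 →R1  (J1 effort already set via bond 0)

#0 stroke at J1
#1 stroke at TF1
#2 stroke at J2
#3 stroke at J3
#4 stroke at Sf1
#5 stroke at R1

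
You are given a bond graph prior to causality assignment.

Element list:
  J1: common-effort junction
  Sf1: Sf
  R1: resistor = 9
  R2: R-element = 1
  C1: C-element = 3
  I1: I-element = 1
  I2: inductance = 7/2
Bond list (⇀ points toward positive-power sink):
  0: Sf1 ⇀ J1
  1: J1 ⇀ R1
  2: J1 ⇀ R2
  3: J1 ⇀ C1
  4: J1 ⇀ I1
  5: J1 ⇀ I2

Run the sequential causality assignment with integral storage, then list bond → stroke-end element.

b0 stroke at Sf1  (source Sf1 imposes f)
b3 stroke at J1  (C1 integral (e out))
b1 stroke at R1  (common-e at J1 fixed by 3)
b2 stroke at R2  (common-e at J1 fixed by 3)
b4 stroke at I1  (0-jn J1 has e-setter on 3)
b5 stroke at I2  (J1 effort already set via bond 3)

bond 0 stroke→Sf1
bond 1 stroke→R1
bond 2 stroke→R2
bond 3 stroke→J1
bond 4 stroke→I1
bond 5 stroke→I2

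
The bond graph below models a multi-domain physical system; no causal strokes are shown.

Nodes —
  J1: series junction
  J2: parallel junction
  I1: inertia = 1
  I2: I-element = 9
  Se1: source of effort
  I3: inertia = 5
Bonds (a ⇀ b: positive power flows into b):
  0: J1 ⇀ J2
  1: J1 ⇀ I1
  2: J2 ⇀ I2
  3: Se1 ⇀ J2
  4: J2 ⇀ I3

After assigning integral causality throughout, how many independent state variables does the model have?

3  (I1, I2, I3 all integral)

β3 stroke at J2  (Se1: effort source, stroke at far end)
β0 stroke at J1  (common-e at J2 fixed by 3)
β2 stroke at I2  (0-jn J2 has e-setter on 3)
β4 stroke at I3  (common-e at J2 fixed by 3)
β1 stroke at I1  (closing 1-jn rule on J1)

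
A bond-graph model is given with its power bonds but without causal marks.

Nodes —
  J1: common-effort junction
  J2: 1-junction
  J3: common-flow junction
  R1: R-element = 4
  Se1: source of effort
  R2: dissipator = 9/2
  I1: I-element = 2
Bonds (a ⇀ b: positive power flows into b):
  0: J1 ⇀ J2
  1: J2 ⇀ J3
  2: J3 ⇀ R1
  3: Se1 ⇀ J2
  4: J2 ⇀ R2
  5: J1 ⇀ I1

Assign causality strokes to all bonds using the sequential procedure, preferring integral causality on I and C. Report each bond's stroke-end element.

#3 stroke→J2  (Se1 fixes effort; stroke away)
#5 stroke→I1  (prefer integral on I1)
#0 stroke→J1  (J1 needs exactly one e-in)
#1 stroke→J2  (J2 flow already set via bond 0)
#4 stroke→J2  (J2: bond 0 brought flow, rest push out)
#2 stroke→J3  (common-f at J3 fixed by 1)

β0 |J1
β1 |J2
β2 |J3
β3 |J2
β4 |J2
β5 |I1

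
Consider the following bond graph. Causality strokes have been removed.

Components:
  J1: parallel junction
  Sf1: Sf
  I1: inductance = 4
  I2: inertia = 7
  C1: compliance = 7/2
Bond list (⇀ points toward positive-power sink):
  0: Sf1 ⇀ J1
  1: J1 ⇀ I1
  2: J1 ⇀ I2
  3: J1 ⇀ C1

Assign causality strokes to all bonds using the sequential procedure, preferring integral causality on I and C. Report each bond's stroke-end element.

bond 0 |Sf1  (source Sf1 imposes f)
bond 1 |I1  (prefer integral on I1)
bond 2 |I2  (I2: I, integral causality)
bond 3 |J1  (only one effort-in slot at J1)

b0 stroke→Sf1
b1 stroke→I1
b2 stroke→I2
b3 stroke→J1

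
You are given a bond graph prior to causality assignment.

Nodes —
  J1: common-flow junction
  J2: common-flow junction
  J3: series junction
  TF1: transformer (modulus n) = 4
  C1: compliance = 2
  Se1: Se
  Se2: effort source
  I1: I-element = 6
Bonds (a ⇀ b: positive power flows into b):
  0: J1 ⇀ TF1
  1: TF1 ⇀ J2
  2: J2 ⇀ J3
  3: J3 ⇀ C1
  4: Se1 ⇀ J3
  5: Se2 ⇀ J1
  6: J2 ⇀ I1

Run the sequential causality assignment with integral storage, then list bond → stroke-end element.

bond 4 |J3  (source Se1 imposes e)
bond 5 |J1  (Se2 fixes effort; stroke away)
bond 0 |TF1  (J1: last free bond brings flow in)
bond 1 |J2  (through TF1, causality passes straight; one stroke at TF1)
bond 3 |J3  (prefer integral on C1)
bond 2 |J2  (J3 needs exactly one f-in)
bond 6 |I1  (closing 1-jn rule on J2)

b0 stroke at TF1
b1 stroke at J2
b2 stroke at J2
b3 stroke at J3
b4 stroke at J3
b5 stroke at J1
b6 stroke at I1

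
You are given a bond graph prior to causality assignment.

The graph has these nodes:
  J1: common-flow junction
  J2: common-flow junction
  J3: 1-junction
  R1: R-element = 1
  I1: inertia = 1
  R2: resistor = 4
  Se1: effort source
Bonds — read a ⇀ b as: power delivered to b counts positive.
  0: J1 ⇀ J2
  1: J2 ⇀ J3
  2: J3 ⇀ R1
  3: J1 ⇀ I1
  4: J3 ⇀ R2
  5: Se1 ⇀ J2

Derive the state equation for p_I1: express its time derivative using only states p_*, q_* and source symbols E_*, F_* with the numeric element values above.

b5 stroke→J2  (Se1 fixes effort; stroke away)
b3 stroke→I1  (I1: I, integral causality)
b0 stroke→J1  (1-jn J1 has f-setter on 3)
b1 stroke→J2  (J2 flow already set via bond 0)
b2 stroke→J3  (common-f at J3 fixed by 1)
b4 stroke→J3  (J3: bond 1 brought flow, rest push out)

dp_I1/dt = E_Se1 - 5*p_I1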